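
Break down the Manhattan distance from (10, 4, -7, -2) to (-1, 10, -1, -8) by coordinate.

Σ|x_i - y_i| = |10 - (-1)| + |4 - 10| + |-7 - (-1)| + |-2 - (-8)| = 11 + 6 + 6 + 6 = 29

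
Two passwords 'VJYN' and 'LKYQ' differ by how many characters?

Differing positions: 1, 2, 4. Hamming distance = 3.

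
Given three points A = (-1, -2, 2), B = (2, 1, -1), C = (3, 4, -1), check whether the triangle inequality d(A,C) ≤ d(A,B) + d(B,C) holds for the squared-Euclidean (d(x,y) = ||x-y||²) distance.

d(A,B) = 3² + 3² + 3² = 27, d(B,C) = 1² + 3² + 0² = 10, d(A,C) = 4² + 6² + 3² = 61.
d(A,C) = 61 > 27 + 10 = 37. Triangle inequality is VIOLATED. (Squared-Euclidean is not a metric — this is a counterexample.)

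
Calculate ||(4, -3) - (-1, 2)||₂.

√(Σ(x_i - y_i)²) = √((4 - (-1))² + (-3 - 2)²)
= √(5² + (-5)²) = √(25 + 25) = √50 ≈ 7.0711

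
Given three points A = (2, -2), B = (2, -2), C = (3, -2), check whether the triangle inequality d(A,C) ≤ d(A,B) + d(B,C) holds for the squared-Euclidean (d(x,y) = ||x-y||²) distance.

d(A,B) = 0² + 0² = 0, d(B,C) = 1² + 0² = 1, d(A,C) = 1² + 0² = 1.
d(A,C) = 1 ≤ 0 + 1 = 1. Triangle inequality is satisfied.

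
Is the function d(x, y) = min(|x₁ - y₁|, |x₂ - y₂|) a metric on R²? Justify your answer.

No. d fails identity of indiscernibles: take x = (-2, 0) and y = (-2, 2). Then d(x,y) = min(|-2 - (-2)|, |0 - 2|) = min(0, 2) = 0, yet x ≠ y.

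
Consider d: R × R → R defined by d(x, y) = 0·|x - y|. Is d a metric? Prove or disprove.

No. With c = 0, d(x,y) = 0 for all x, y. This fails identity of indiscernibles: d(6, 13) = 0 but 6 ≠ 13.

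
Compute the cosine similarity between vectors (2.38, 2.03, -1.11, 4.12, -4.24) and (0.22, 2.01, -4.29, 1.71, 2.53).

With u = (2.38, 2.03, -1.11, 4.12, -4.24), v = (0.22, 2.01, -4.29, 1.71, 2.53):
u·v = 2.38·0.22 + 2.03·2.01 + (-1.11)·(-4.29) + 4.12·1.71 + (-4.24)·2.53 = 0.5236 + 4.0803 + 4.7619 + 7.0452 + (-10.7272) = 5.6838.
|u| = √(2.38² + 2.03² + (-1.11)² + 4.12² + (-4.24)²) = √(5.6644 + 4.1209 + 1.2321 + 16.9744 + 17.9776) = √45.9694, |v| = √(0.22² + 2.01² + (-4.29)² + 1.71² + 2.53²) = √(0.0484 + 4.0401 + 18.4041 + 2.9241 + 6.4009) = √31.8176.
cos θ = (u·v)/(|u||v|) = 5.6838/(√45.9694·√31.8176) ≈ 0.1486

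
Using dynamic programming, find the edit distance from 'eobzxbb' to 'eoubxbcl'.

Let D[i][j] be the edit distance between the first i characters of 'eobzxbb' and the first j characters of 'eoubxbcl', with D[i][0] = i, D[0][j] = j, and D[i][j] = D[i-1][j-1] if the characters match, else 1 + min(D[i-1][j], D[i][j-1], D[i-1][j-1]). Filling the table (rows: prefixes of 'eobzxbb', columns: prefixes of 'eoubxbcl'):
     ε  e  o  u  b  x  b  c  l
  ε  0  1  2  3  4  5  6  7  8
  e  1  0  1  2  3  4  5  6  7
  o  2  1  0  1  2  3  4  5  6
  b  3  2  1  1  1  2  3  4  5
  z  4  3  2  2  2  2  3  4  5
  x  5  4  3  3  3  2  3  4  5
  b  6  5  4  4  3  3  2  3  4
  b  7  6  5  5  4  4  3  3  4
The bottom-right entry gives D[7][8] = 4, so no sequence of fewer than 4 edits works. Backtracking through the table gives one optimal edit sequence (4 edits):
  eobzxbb → eouzxbb (sub b→u @3)
  eouzxbb → eoubxbb (sub z→b @4)
  eoubxbb → eoubxbcb (ins c @7)
  eoubxbcb → eoubxbcl (sub b→l @8)
Edit distance = 4.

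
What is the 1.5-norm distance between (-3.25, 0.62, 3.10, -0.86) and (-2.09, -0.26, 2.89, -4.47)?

(Σ|x_i - y_i|^1.5)^(1/1.5) = (|-3.25 - (-2.09)|^1.5 + |0.62 - (-0.26)|^1.5 + |3.1 - 2.89|^1.5 + |-0.86 - (-4.47)|^1.5)^(1/1.5)
= (1.16^1.5 + 0.88^1.5 + 0.21^1.5 + 3.61^1.5)^(1/1.5) ≈ (1.2494 + 0.8255 + 0.0962 + 6.859)^(1/1.5) = (9.0301)^(1/1.5) ≈ 4.3364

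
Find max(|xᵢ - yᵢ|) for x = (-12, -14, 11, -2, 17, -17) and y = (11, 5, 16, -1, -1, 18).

max(|x_i - y_i|) = max(|-12 - 11|, |-14 - 5|, |11 - 16|, |-2 - (-1)|, |17 - (-1)|, |-17 - 18|) = max(23, 19, 5, 1, 18, 35) = 35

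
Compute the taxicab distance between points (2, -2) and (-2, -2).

Σ|x_i - y_i| = |2 - (-2)| + |-2 - (-2)| = 4 + 0 = 4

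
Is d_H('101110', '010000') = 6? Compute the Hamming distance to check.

Differing positions: 1, 2, 3, 4, 5. Hamming distance = 5, so the claim that d_H = 6 is false.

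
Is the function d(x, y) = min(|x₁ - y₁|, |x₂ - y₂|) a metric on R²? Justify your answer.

No. d fails identity of indiscernibles: take x = (-2, 0) and y = (-2, 4). Then d(x,y) = min(|-2 - (-2)|, |0 - 4|) = min(0, 4) = 0, yet x ≠ y.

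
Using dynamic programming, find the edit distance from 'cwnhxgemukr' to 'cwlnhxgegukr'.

Let D[i][j] be the edit distance between the first i characters of 'cwnhxgemukr' and the first j characters of 'cwlnhxgegukr', with D[i][0] = i, D[0][j] = j, and D[i][j] = D[i-1][j-1] if the characters match, else 1 + min(D[i-1][j], D[i][j-1], D[i-1][j-1]). Filling the table (rows: prefixes of 'cwnhxgemukr', columns: prefixes of 'cwlnhxgegukr'):
     ε  c  w  l  n  h  x  g  e  g  u  k  r
  ε  0  1  2  3  4  5  6  7  8  9 10 11 12
  c  1  0  1  2  3  4  5  6  7  8  9 10 11
  w  2  1  0  1  2  3  4  5  6  7  8  9 10
  n  3  2  1  1  1  2  3  4  5  6  7  8  9
  h  4  3  2  2  2  1  2  3  4  5  6  7  8
  x  5  4  3  3  3  2  1  2  3  4  5  6  7
  g  6  5  4  4  4  3  2  1  2  3  4  5  6
  e  7  6  5  5  5  4  3  2  1  2  3  4  5
  m  8  7  6  6  6  5  4  3  2  2  3  4  5
  u  9  8  7  7  7  6  5  4  3  3  2  3  4
  k 10  9  8  8  8  7  6  5  4  4  3  2  3
  r 11 10  9  9  9  8  7  6  5  5  4  3  2
The bottom-right entry gives D[11][12] = 2, so no sequence of fewer than 2 edits works. Backtracking through the table gives one optimal edit sequence (2 edits):
  cwnhxgemukr → cwlnhxgemukr (ins l @3)
  cwlnhxgemukr → cwlnhxgegukr (sub m→g @9)
Edit distance = 2.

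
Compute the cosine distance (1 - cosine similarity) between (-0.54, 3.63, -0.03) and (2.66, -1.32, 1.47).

With u = (-0.54, 3.63, -0.03), v = (2.66, -1.32, 1.47):
u·v = (-0.54)·2.66 + 3.63·(-1.32) + (-0.03)·1.47 = (-1.4364) + (-4.7916) + (-0.0441) = -6.2721.
|u| = √((-0.54)² + 3.63² + (-0.03)²) = √(0.2916 + 13.1769 + 0.0009) = √13.4694, |v| = √(2.66² + (-1.32)² + 1.47²) = √(7.0756 + 1.7424 + 2.1609) = √10.9789.
cos θ = (u·v)/(|u||v|) = -6.2721/(√13.4694·√10.9789) ≈ -0.5158
Cosine distance = 1 - cos θ ≈ 1 - (-0.5158) = 1.5158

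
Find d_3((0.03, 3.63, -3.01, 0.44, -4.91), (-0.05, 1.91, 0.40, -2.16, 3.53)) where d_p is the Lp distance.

(Σ|x_i - y_i|^3)^(1/3) = (|0.03 - (-0.05)|^3 + |3.63 - 1.91|^3 + |-3.01 - 0.4|^3 + |0.44 - (-2.16)|^3 + |-4.91 - 3.53|^3)^(1/3)
= (0.08^3 + 1.72^3 + 3.41^3 + 2.6^3 + 8.44^3)^(1/3) ≈ (0.0005 + 5.0884 + 39.6518 + 17.576 + 601.2116)^(1/3) = (663.5283)^(1/3) ≈ 8.7221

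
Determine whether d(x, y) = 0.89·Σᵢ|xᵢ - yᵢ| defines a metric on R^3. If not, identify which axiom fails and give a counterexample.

Yes. The L1 (Manhattan) norm induces a metric on R^3, and multiplying a metric by a positive constant 0.89 > 0 preserves all four axioms: non-negativity (0.89·||x-y|| ≥ 0), identity (0.89·||x-y|| = 0 ⟺ ||x-y|| = 0 ⟺ x = y), symmetry (||x-y|| = ||y-x||), and the triangle inequality (0.89·||x-z|| ≤ 0.89·||x-y|| + 0.89·||y-z||). So d is a metric.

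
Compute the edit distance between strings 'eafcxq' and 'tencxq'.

Let D[i][j] be the edit distance between the first i characters of 'eafcxq' and the first j characters of 'tencxq', with D[i][0] = i, D[0][j] = j, and D[i][j] = D[i-1][j-1] if the characters match, else 1 + min(D[i-1][j], D[i][j-1], D[i-1][j-1]). Filling the table (rows: prefixes of 'eafcxq', columns: prefixes of 'tencxq'):
     ε  t  e  n  c  x  q
  ε  0  1  2  3  4  5  6
  e  1  1  1  2  3  4  5
  a  2  2  2  2  3  4  5
  f  3  3  3  3  3  4  5
  c  4  4  4  4  3  4  5
  x  5  5  5  5  4  3  4
  q  6  6  6  6  5  4  3
The bottom-right entry gives D[6][6] = 3, so no sequence of fewer than 3 edits works. Backtracking through the table gives one optimal edit sequence (3 edits):
  eafcxq → tafcxq (sub e→t @1)
  tafcxq → tefcxq (sub a→e @2)
  tefcxq → tencxq (sub f→n @3)
Edit distance = 3.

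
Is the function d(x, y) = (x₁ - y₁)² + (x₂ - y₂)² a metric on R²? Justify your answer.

No. The squared Euclidean distance fails the triangle inequality. Counterexample: x = (0, 0), y = (2, 3), z = (4, 6). d(x,z) = 4² + 6² = 52, but d(x,y) + d(y,z) = (2² + 3²) + (2² + 3²) = 13 + 13 = 26. Since 52 > 26, the triangle inequality is violated. (Note: √d, the ordinary Euclidean distance, IS a metric.)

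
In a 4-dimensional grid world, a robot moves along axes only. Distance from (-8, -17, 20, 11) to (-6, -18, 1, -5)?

Σ|x_i - y_i| = |-8 - (-6)| + |-17 - (-18)| + |20 - 1| + |11 - (-5)| = 2 + 1 + 19 + 16 = 38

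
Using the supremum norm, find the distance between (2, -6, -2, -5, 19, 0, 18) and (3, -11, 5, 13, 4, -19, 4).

max(|x_i - y_i|) = max(|2 - 3|, |-6 - (-11)|, |-2 - 5|, |-5 - 13|, |19 - 4|, |0 - (-19)|, |18 - 4|) = max(1, 5, 7, 18, 15, 19, 14) = 19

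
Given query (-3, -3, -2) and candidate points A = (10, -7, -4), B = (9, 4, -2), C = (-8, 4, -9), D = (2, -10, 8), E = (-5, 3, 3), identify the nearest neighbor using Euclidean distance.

Distances: d(A) ≈ 13.7477, d(B) ≈ 13.8924, d(C) ≈ 11.0905, d(D) ≈ 13.1909, d(E) ≈ 8.0623. Nearest: E = (-5, 3, 3) with distance 8.0623.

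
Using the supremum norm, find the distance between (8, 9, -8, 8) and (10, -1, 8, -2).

max(|x_i - y_i|) = max(|8 - 10|, |9 - (-1)|, |-8 - 8|, |8 - (-2)|) = max(2, 10, 16, 10) = 16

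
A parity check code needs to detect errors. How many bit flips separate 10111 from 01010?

Differing positions: 1, 2, 3, 5. Hamming distance = 4.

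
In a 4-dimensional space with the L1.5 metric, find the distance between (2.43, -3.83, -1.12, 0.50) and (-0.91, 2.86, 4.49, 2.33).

(Σ|x_i - y_i|^1.5)^(1/1.5) = (|2.43 - (-0.91)|^1.5 + |-3.83 - 2.86|^1.5 + |-1.12 - 4.49|^1.5 + |0.5 - 2.33|^1.5)^(1/1.5)
= (3.34^1.5 + 6.69^1.5 + 5.61^1.5 + 1.83^1.5)^(1/1.5) ≈ (6.1041 + 17.3037 + 13.2875 + 2.4756)^(1/1.5) = (39.1709)^(1/1.5) ≈ 11.5339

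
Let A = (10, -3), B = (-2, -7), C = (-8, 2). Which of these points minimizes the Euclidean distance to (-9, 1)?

Distances: d(A) ≈ 19.4165, d(B) ≈ 10.6301, d(C) ≈ 1.4142. Nearest: C = (-8, 2) with distance 1.4142.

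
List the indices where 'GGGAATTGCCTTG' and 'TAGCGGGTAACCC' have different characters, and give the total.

Differing positions: 1, 2, 4, 5, 6, 7, 8, 9, 10, 11, 12, 13. Hamming distance = 12.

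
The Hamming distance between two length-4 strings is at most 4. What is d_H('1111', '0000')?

Differing positions: 1, 2, 3, 4. Hamming distance = 4. The maximum possible Hamming distance for length-4 strings is 4, so d_H/4 = 4/4 = 1.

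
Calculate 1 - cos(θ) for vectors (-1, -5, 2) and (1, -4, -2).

With u = (-1, -5, 2), v = (1, -4, -2):
u·v = (-1)·1 + (-5)·(-4) + 2·(-2) = (-1) + 20 + (-4) = 15.
|u| = √((-1)² + (-5)² + 2²) = √30, |v| = √(1² + (-4)² + (-2)²) = √21, so |u||v| = √(30·21) = √630.
cos θ = (u·v)/(|u||v|) = 15/√630 ≈ 0.5976
Cosine distance = 1 - cos θ ≈ 1 - 0.5976 = 0.4024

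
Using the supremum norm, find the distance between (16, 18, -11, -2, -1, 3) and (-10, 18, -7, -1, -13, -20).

max(|x_i - y_i|) = max(|16 - (-10)|, |18 - 18|, |-11 - (-7)|, |-2 - (-1)|, |-1 - (-13)|, |3 - (-20)|) = max(26, 0, 4, 1, 12, 23) = 26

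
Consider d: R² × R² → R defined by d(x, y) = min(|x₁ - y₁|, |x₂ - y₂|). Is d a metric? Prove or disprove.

No. d fails identity of indiscernibles: take x = (-1, 0) and y = (-1, 8). Then d(x,y) = min(|-1 - (-1)|, |0 - 8|) = min(0, 8) = 0, yet x ≠ y.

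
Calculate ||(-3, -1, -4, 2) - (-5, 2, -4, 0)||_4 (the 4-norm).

(Σ|x_i - y_i|^4)^(1/4) = (|-3 - (-5)|^4 + |-1 - 2|^4 + |-4 - (-4)|^4 + |2 - 0|^4)^(1/4)
= (2^4 + 3^4 + 0^4 + 2^4)^(1/4) = (16 + 81 + 0 + 16)^(1/4) = (113)^(1/4) ≈ 3.2604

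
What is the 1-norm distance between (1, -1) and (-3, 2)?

Σ|x_i - y_i| = |1 - (-3)| + |-1 - 2| = 4 + 3 = 7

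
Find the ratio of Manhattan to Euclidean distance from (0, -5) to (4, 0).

L1 = |0 - 4| + |-5 - 0| = 4 + 5 = 9
L2 = √(4² + 5²) = √41 ≈ 6.4031
L1 ≥ L2 always (equality iff movement is along one axis); L1 > L2 here.
Ratio L1/L2 = 9/√41 ≈ 1.4056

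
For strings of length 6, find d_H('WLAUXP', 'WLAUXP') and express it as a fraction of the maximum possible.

Differing positions: none. Hamming distance = 0. The maximum possible Hamming distance for length-6 strings is 6, so d_H/6 = 0/6 = 0.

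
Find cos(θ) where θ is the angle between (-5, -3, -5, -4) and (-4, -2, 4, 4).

With u = (-5, -3, -5, -4), v = (-4, -2, 4, 4):
u·v = (-5)·(-4) + (-3)·(-2) + (-5)·4 + (-4)·4 = 20 + 6 + (-20) + (-16) = -10.
|u| = √((-5)² + (-3)² + (-5)² + (-4)²) = √75, |v| = √((-4)² + (-2)² + 4² + 4²) = √52, so |u||v| = √(75·52) = √3900.
cos θ = (u·v)/(|u||v|) = -10/√3900 ≈ -0.1601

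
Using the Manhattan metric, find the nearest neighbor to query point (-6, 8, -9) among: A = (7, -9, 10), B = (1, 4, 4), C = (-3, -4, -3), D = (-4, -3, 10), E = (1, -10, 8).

Distances: d(A) = 49, d(B) = 24, d(C) = 21, d(D) = 32, d(E) = 42. Nearest: C = (-3, -4, -3) with distance 21.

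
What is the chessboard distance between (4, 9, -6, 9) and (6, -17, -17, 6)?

max(|x_i - y_i|) = max(|4 - 6|, |9 - (-17)|, |-6 - (-17)|, |9 - 6|) = max(2, 26, 11, 3) = 26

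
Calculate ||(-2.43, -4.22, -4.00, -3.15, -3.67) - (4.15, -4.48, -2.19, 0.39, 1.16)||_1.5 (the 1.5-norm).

(Σ|x_i - y_i|^1.5)^(1/1.5) = (|-2.43 - 4.15|^1.5 + |-4.22 - (-4.48)|^1.5 + |-4 - (-2.19)|^1.5 + |-3.15 - 0.39|^1.5 + |-3.67 - 1.16|^1.5)^(1/1.5)
= (6.58^1.5 + 0.26^1.5 + 1.81^1.5 + 3.54^1.5 + 4.83^1.5)^(1/1.5) ≈ (16.8787 + 0.1326 + 2.4351 + 6.6605 + 10.615)^(1/1.5) = (36.7219)^(1/1.5) ≈ 11.048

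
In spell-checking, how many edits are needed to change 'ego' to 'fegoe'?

Let D[i][j] be the edit distance between the first i characters of 'ego' and the first j characters of 'fegoe', with D[i][0] = i, D[0][j] = j, and D[i][j] = D[i-1][j-1] if the characters match, else 1 + min(D[i-1][j], D[i][j-1], D[i-1][j-1]). Filling the table (rows: prefixes of 'ego', columns: prefixes of 'fegoe'):
     ε  f  e  g  o  e
  ε  0  1  2  3  4  5
  e  1  1  1  2  3  4
  g  2  2  2  1  2  3
  o  3  3  3  2  1  2
The bottom-right entry gives D[3][5] = 2, so no sequence of fewer than 2 edits works. Backtracking through the table gives one optimal edit sequence (2 edits):
  ego → fego (ins f @1)
  fego → fegoe (ins e @5)
Edit distance = 2.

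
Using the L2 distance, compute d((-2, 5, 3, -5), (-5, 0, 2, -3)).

(Σ|x_i - y_i|^2)^(1/2) = (|-2 - (-5)|^2 + |5 - 0|^2 + |3 - 2|^2 + |-5 - (-3)|^2)^(1/2)
= (3^2 + 5^2 + 1^2 + 2^2)^(1/2) = (9 + 25 + 1 + 4)^(1/2) = (39)^(1/2) ≈ 6.245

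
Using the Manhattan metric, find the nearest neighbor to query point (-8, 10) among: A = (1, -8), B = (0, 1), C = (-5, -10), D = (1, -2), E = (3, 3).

Distances: d(A) = 27, d(B) = 17, d(C) = 23, d(D) = 21, d(E) = 18. Nearest: B = (0, 1) with distance 17.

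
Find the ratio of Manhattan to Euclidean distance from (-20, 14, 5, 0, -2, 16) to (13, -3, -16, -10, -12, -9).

L1 = |-20 - 13| + |14 - (-3)| + |5 - (-16)| + |0 - (-10)| + |-2 - (-12)| + |16 - (-9)| = 33 + 17 + 21 + 10 + 10 + 25 = 116
L2 = √(33² + 17² + 21² + 10² + 10² + 25²) = √2644 ≈ 51.4198
L1 ≥ L2 always (equality iff movement is along one axis); L1 > L2 here.
Ratio L1/L2 = 116/√2644 ≈ 2.2559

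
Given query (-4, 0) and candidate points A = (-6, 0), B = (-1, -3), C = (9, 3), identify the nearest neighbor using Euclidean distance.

Distances: d(A) = 2, d(B) ≈ 4.2426, d(C) ≈ 13.3417. Nearest: A = (-6, 0) with distance 2.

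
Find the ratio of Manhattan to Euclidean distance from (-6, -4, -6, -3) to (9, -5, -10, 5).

L1 = |-6 - 9| + |-4 - (-5)| + |-6 - (-10)| + |-3 - 5| = 15 + 1 + 4 + 8 = 28
L2 = √(15² + 1² + 4² + 8²) = √306 ≈ 17.4929
L1 ≥ L2 always (equality iff movement is along one axis); L1 > L2 here.
Ratio L1/L2 = 28/√306 ≈ 1.6007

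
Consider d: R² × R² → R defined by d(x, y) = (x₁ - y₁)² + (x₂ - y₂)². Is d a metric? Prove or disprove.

No. The squared Euclidean distance fails the triangle inequality. Counterexample: x = (0, 0), y = (4, 4), z = (8, 8). d(x,z) = 8² + 8² = 128, but d(x,y) + d(y,z) = (4² + 4²) + (4² + 4²) = 32 + 32 = 64. Since 128 > 64, the triangle inequality is violated. (Note: √d, the ordinary Euclidean distance, IS a metric.)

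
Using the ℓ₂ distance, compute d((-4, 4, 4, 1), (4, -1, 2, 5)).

(Σ|x_i - y_i|^2)^(1/2) = (|-4 - 4|^2 + |4 - (-1)|^2 + |4 - 2|^2 + |1 - 5|^2)^(1/2)
= (8^2 + 5^2 + 2^2 + 4^2)^(1/2) = (64 + 25 + 4 + 16)^(1/2) = (109)^(1/2) ≈ 10.4403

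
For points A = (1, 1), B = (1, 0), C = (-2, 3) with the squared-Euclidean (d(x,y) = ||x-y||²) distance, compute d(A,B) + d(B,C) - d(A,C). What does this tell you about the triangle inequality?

d(A,B) = 0² + 1² = 1, d(B,C) = 3² + 3² = 18, d(A,C) = 3² + 2² = 13.
d(A,B) + d(B,C) - d(A,C) = 1 + 18 - 13 = 19 - 13 = 6. This is ≥ 0, so the triangle inequality holds for these points.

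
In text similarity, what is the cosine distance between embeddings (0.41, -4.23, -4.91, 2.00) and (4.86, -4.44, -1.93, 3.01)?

With u = (0.41, -4.23, -4.91, 2.00), v = (4.86, -4.44, -1.93, 3.01):
u·v = 0.41·4.86 + (-4.23)·(-4.44) + (-4.91)·(-1.93) + 2·3.01 = 1.9926 + 18.7812 + 9.4763 + 6.02 = 36.2701.
|u| = √(0.41² + (-4.23)² + (-4.91)² + 2²) = √(0.1681 + 17.8929 + 24.1081 + 4) = √46.1691, |v| = √(4.86² + (-4.44)² + (-1.93)² + 3.01²) = √(23.6196 + 19.7136 + 3.7249 + 9.0601) = √56.1182.
cos θ = (u·v)/(|u||v|) = 36.2701/(√46.1691·√56.1182) ≈ 0.7126
Cosine distance = 1 - cos θ ≈ 1 - 0.7126 = 0.2874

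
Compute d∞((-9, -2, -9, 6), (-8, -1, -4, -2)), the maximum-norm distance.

max(|x_i - y_i|) = max(|-9 - (-8)|, |-2 - (-1)|, |-9 - (-4)|, |6 - (-2)|) = max(1, 1, 5, 8) = 8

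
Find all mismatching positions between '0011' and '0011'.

Differing positions: none. Hamming distance = 0.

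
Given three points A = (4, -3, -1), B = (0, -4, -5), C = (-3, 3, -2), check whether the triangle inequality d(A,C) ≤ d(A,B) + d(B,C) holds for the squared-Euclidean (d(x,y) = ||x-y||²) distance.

d(A,B) = 4² + 1² + 4² = 33, d(B,C) = 3² + 7² + 3² = 67, d(A,C) = 7² + 6² + 1² = 86.
d(A,C) = 86 ≤ 33 + 67 = 100. Triangle inequality is satisfied.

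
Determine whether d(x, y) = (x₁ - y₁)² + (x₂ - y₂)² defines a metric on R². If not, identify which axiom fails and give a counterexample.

No. The squared Euclidean distance fails the triangle inequality. Counterexample: x = (0, 0), y = (4, 4), z = (8, 8). d(x,z) = 8² + 8² = 128, but d(x,y) + d(y,z) = (4² + 4²) + (4² + 4²) = 32 + 32 = 64. Since 128 > 64, the triangle inequality is violated. (Note: √d, the ordinary Euclidean distance, IS a metric.)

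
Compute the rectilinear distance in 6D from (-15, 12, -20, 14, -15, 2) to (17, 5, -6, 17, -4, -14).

Σ|x_i - y_i| = |-15 - 17| + |12 - 5| + |-20 - (-6)| + |14 - 17| + |-15 - (-4)| + |2 - (-14)| = 32 + 7 + 14 + 3 + 11 + 16 = 83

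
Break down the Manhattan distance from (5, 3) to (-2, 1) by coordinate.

Σ|x_i - y_i| = |5 - (-2)| + |3 - 1| = 7 + 2 = 9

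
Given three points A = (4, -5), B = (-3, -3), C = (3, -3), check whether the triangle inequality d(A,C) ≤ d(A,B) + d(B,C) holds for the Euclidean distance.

d(A,B) = √(7² + 2²) = √53 ≈ 7.2801, d(B,C) = √(6² + 0²) = √36 = 6, d(A,C) = √(1² + 2²) = √5 ≈ 2.2361.
d(A,C) ≈ 2.2361 ≤ 7.2801 + 6 = 13.2801. Triangle inequality is satisfied.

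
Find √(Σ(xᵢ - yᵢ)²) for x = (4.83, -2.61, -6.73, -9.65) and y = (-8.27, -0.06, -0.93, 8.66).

√(Σ(x_i - y_i)²) = √((4.83 - (-8.27))² + (-2.61 - (-0.06))² + (-6.73 - (-0.93))² + (-9.65 - 8.66)²)
= √(13.1² + (-2.55)² + (-5.8)² + (-18.31)²) = √(171.61 + 6.5025 + 33.64 + 335.2561) = √547.0086 ≈ 23.3882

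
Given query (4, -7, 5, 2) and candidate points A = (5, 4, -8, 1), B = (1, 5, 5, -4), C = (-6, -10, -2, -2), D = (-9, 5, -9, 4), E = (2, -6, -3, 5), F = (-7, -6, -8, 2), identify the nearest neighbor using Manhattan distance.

Distances: d(A) = 26, d(B) = 21, d(C) = 24, d(D) = 41, d(E) = 14, d(F) = 25. Nearest: E = (2, -6, -3, 5) with distance 14.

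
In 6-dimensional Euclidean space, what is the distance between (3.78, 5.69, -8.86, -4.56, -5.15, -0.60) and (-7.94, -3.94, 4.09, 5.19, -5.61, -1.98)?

√(Σ(x_i - y_i)²) = √((3.78 - (-7.94))² + (5.69 - (-3.94))² + (-8.86 - 4.09)² + (-4.56 - 5.19)² + (-5.15 - (-5.61))² + (-0.6 - (-1.98))²)
= √(11.72² + 9.63² + (-12.95)² + (-9.75)² + 0.46² + 1.38²) = √(137.3584 + 92.7369 + 167.7025 + 95.0625 + 0.2116 + 1.9044) = √494.9763 ≈ 22.2481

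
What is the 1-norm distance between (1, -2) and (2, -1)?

Σ|x_i - y_i| = |1 - 2| + |-2 - (-1)| = 1 + 1 = 2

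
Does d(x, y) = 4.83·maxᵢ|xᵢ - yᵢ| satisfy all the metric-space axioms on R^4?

Yes. The L∞ (Chebyshev) norm induces a metric on R^4, and multiplying a metric by a positive constant 4.83 > 0 preserves all four axioms: non-negativity (4.83·||x-y|| ≥ 0), identity (4.83·||x-y|| = 0 ⟺ ||x-y|| = 0 ⟺ x = y), symmetry (||x-y|| = ||y-x||), and the triangle inequality (4.83·||x-z|| ≤ 4.83·||x-y|| + 4.83·||y-z||). So d is a metric.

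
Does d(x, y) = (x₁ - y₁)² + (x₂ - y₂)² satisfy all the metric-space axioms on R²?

No. The squared Euclidean distance fails the triangle inequality. Counterexample: x = (0, 0), y = (1, 3), z = (2, 6). d(x,z) = 2² + 6² = 40, but d(x,y) + d(y,z) = (1² + 3²) + (1² + 3²) = 10 + 10 = 20. Since 40 > 20, the triangle inequality is violated. (Note: √d, the ordinary Euclidean distance, IS a metric.)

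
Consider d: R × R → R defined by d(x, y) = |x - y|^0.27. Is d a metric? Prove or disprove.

Yes. With 0 < p = 0.27 ≤ 1, d(x,y) = |x-y|^0.27 is a metric on R. Non-negativity and symmetry are immediate; |x-y|^0.27 = 0 ⟺ |x-y| = 0 ⟺ x = y. For the triangle inequality, the function t ↦ t^0.27 is subadditive on [0,∞) when p ≤ 1, so |x-z|^0.27 ≤ (|x-y| + |y-z|)^0.27 ≤ |x-y|^0.27 + |y-z|^0.27.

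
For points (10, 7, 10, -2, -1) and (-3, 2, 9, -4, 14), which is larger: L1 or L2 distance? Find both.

L1 = |10 - (-3)| + |7 - 2| + |10 - 9| + |-2 - (-4)| + |-1 - 14| = 13 + 5 + 1 + 2 + 15 = 36
L2 = √(13² + 5² + 1² + 2² + 15²) = √424 ≈ 20.5913
L1 ≥ L2 always (equality iff movement is along one axis); L1 > L2 here.
Ratio L1/L2 = 36/√424 ≈ 1.7483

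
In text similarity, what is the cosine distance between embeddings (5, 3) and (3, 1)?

With u = (5, 3), v = (3, 1):
u·v = 5·3 + 3·1 = 15 + 3 = 18.
|u| = √(5² + 3²) = √34, |v| = √(3² + 1²) = √10, so |u||v| = √(34·10) = √340.
cos θ = (u·v)/(|u||v|) = 18/√340 ≈ 0.9762
Cosine distance = 1 - cos θ ≈ 1 - 0.9762 = 0.0238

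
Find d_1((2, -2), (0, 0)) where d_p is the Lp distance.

Σ|x_i - y_i| = |2 - 0| + |-2 - 0| = 2 + 2 = 4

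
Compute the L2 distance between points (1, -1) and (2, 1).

(Σ|x_i - y_i|^2)^(1/2) = (|1 - 2|^2 + |-1 - 1|^2)^(1/2)
= (1^2 + 2^2)^(1/2) = (1 + 4)^(1/2) = (5)^(1/2) ≈ 2.2361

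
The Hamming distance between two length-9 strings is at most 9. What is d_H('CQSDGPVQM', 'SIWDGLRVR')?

Differing positions: 1, 2, 3, 6, 7, 8, 9. Hamming distance = 7. The maximum possible Hamming distance for length-9 strings is 9, so d_H/9 = 7/9 ≈ 0.7778.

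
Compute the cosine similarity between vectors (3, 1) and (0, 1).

With u = (3, 1), v = (0, 1):
u·v = 3·0 + 1·1 = 0 + 1 = 1.
|u| = √(3² + 1²) = √10, |v| = √(0² + 1²) = √1, so |u||v| = √(10·1) = √10.
cos θ = (u·v)/(|u||v|) = 1/√10 ≈ 0.3162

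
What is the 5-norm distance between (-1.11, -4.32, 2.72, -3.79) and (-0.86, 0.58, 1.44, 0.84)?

(Σ|x_i - y_i|^5)^(1/5) = (|-1.11 - (-0.86)|^5 + |-4.32 - 0.58|^5 + |2.72 - 1.44|^5 + |-3.79 - 0.84|^5)^(1/5)
= (0.25^5 + 4.9^5 + 1.28^5 + 4.63^5)^(1/5) ≈ (0.001 + 2824.7525 + 3.436 + 2127.6734)^(1/5) = (4955.8629)^(1/5) ≈ 5.4831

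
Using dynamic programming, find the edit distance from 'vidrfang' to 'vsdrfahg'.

Let D[i][j] be the edit distance between the first i characters of 'vidrfang' and the first j characters of 'vsdrfahg', with D[i][0] = i, D[0][j] = j, and D[i][j] = D[i-1][j-1] if the characters match, else 1 + min(D[i-1][j], D[i][j-1], D[i-1][j-1]). Filling the table (rows: prefixes of 'vidrfang', columns: prefixes of 'vsdrfahg'):
     ε  v  s  d  r  f  a  h  g
  ε  0  1  2  3  4  5  6  7  8
  v  1  0  1  2  3  4  5  6  7
  i  2  1  1  2  3  4  5  6  7
  d  3  2  2  1  2  3  4  5  6
  r  4  3  3  2  1  2  3  4  5
  f  5  4  4  3  2  1  2  3  4
  a  6  5  5  4  3  2  1  2  3
  n  7  6  6  5  4  3  2  2  3
  g  8  7  7  6  5  4  3  3  2
The bottom-right entry gives D[8][8] = 2, so no sequence of fewer than 2 edits works. Backtracking through the table gives one optimal edit sequence (2 edits):
  vidrfang → vsdrfang (sub i→s @2)
  vsdrfang → vsdrfahg (sub n→h @7)
Edit distance = 2.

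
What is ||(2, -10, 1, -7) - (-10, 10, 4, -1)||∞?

max(|x_i - y_i|) = max(|2 - (-10)|, |-10 - 10|, |1 - 4|, |-7 - (-1)|) = max(12, 20, 3, 6) = 20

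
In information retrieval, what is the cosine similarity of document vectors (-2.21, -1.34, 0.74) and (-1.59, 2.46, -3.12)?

With u = (-2.21, -1.34, 0.74), v = (-1.59, 2.46, -3.12):
u·v = (-2.21)·(-1.59) + (-1.34)·2.46 + 0.74·(-3.12) = 3.5139 + (-3.2964) + (-2.3088) = -2.0913.
|u| = √((-2.21)² + (-1.34)² + 0.74²) = √(4.8841 + 1.7956 + 0.5476) = √7.2273, |v| = √((-1.59)² + 2.46² + (-3.12)²) = √(2.5281 + 6.0516 + 9.7344) = √18.3141.
cos θ = (u·v)/(|u||v|) = -2.0913/(√7.2273·√18.3141) ≈ -0.1818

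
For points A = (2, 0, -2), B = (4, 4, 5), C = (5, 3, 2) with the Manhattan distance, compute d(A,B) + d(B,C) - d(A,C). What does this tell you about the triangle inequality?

d(A,B) = 2 + 4 + 7 = 13, d(B,C) = 1 + 1 + 3 = 5, d(A,C) = 3 + 3 + 4 = 10.
d(A,B) + d(B,C) - d(A,C) = 13 + 5 - 10 = 18 - 10 = 8. This is ≥ 0, so the triangle inequality holds for these points.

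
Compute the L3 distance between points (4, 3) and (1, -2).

(Σ|x_i - y_i|^3)^(1/3) = (|4 - 1|^3 + |3 - (-2)|^3)^(1/3)
= (3^3 + 5^3)^(1/3) = (27 + 125)^(1/3) = (152)^(1/3) ≈ 5.3368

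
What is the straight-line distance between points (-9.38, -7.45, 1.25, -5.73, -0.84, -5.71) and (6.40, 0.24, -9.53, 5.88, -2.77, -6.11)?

√(Σ(x_i - y_i)²) = √((-9.38 - 6.4)² + (-7.45 - 0.24)² + (1.25 - (-9.53))² + (-5.73 - 5.88)² + (-0.84 - (-2.77))² + (-5.71 - (-6.11))²)
= √((-15.78)² + (-7.69)² + 10.78² + (-11.61)² + 1.93² + 0.4²) = √(249.0084 + 59.1361 + 116.2084 + 134.7921 + 3.7249 + 0.16) = √563.0299 ≈ 23.7283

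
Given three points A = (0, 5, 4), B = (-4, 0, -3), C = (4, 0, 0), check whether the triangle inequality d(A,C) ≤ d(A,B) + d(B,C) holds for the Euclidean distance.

d(A,B) = √(4² + 5² + 7²) = √90 ≈ 9.4868, d(B,C) = √(8² + 0² + 3²) = √73 ≈ 8.544, d(A,C) = √(4² + 5² + 4²) = √57 ≈ 7.5498.
d(A,C) ≈ 7.5498 ≤ 9.4868 + 8.544 = 18.0308. Triangle inequality is satisfied.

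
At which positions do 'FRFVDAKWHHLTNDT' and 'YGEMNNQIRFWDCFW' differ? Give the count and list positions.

Differing positions: 1, 2, 3, 4, 5, 6, 7, 8, 9, 10, 11, 12, 13, 14, 15. Hamming distance = 15.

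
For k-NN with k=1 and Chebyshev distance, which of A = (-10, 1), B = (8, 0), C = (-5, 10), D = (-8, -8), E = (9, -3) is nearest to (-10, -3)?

Distances: d(A) = 4, d(B) = 18, d(C) = 13, d(D) = 5, d(E) = 19. Nearest: A = (-10, 1) with distance 4.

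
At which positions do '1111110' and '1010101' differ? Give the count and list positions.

Differing positions: 2, 4, 6, 7. Hamming distance = 4.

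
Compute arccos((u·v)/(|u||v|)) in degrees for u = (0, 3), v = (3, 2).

With u = (0, 3), v = (3, 2):
u·v = 0·3 + 3·2 = 0 + 6 = 6.
|u| = √(0² + 3²) = √9, |v| = √(3² + 2²) = √13, so |u||v| = √(9·13) = √117.
cos θ = (u·v)/(|u||v|) = 6/√117 ≈ 0.5547
θ = arccos(0.5547) ≈ 56.31°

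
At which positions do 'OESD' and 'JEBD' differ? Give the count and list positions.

Differing positions: 1, 3. Hamming distance = 2.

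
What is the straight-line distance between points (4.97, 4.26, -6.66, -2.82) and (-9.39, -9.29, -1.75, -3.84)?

√(Σ(x_i - y_i)²) = √((4.97 - (-9.39))² + (4.26 - (-9.29))² + (-6.66 - (-1.75))² + (-2.82 - (-3.84))²)
= √(14.36² + 13.55² + (-4.91)² + 1.02²) = √(206.2096 + 183.6025 + 24.1081 + 1.0404) = √414.9606 ≈ 20.3706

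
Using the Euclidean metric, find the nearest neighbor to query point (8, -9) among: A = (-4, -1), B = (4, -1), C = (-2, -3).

Distances: d(A) ≈ 14.4222, d(B) ≈ 8.9443, d(C) ≈ 11.6619. Nearest: B = (4, -1) with distance 8.9443.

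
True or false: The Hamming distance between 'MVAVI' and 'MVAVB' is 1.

Differing positions: 5. Hamming distance = 1, so the claim is true.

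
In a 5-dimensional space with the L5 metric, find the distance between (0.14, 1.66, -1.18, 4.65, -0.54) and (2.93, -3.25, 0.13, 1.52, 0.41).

(Σ|x_i - y_i|^5)^(1/5) = (|0.14 - 2.93|^5 + |1.66 - (-3.25)|^5 + |-1.18 - 0.13|^5 + |4.65 - 1.52|^5 + |-0.54 - 0.41|^5)^(1/5)
= (2.79^5 + 4.91^5 + 1.31^5 + 3.13^5 + 0.95^5)^(1/5) ≈ (169.0523 + 2853.6944 + 3.8579 + 300.4151 + 0.7738)^(1/5) = (3327.7935)^(1/5) ≈ 5.0633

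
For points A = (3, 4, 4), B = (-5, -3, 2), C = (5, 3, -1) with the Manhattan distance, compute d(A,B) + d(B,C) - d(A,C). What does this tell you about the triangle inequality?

d(A,B) = 8 + 7 + 2 = 17, d(B,C) = 10 + 6 + 3 = 19, d(A,C) = 2 + 1 + 5 = 8.
d(A,B) + d(B,C) - d(A,C) = 17 + 19 - 8 = 36 - 8 = 28. This is ≥ 0, so the triangle inequality holds for these points.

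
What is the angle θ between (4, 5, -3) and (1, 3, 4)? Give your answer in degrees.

With u = (4, 5, -3), v = (1, 3, 4):
u·v = 4·1 + 5·3 + (-3)·4 = 4 + 15 + (-12) = 7.
|u| = √(4² + 5² + (-3)²) = √50, |v| = √(1² + 3² + 4²) = √26, so |u||v| = √(50·26) = √1300.
cos θ = (u·v)/(|u||v|) = 7/√1300 ≈ 0.194145
θ = arccos(0.194145) ≈ 78.81°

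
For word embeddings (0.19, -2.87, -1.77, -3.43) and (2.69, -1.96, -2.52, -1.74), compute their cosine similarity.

With u = (0.19, -2.87, -1.77, -3.43), v = (2.69, -1.96, -2.52, -1.74):
u·v = 0.19·2.69 + (-2.87)·(-1.96) + (-1.77)·(-2.52) + (-3.43)·(-1.74) = 0.5111 + 5.6252 + 4.4604 + 5.9682 = 16.5649.
|u| = √(0.19² + (-2.87)² + (-1.77)² + (-3.43)²) = √(0.0361 + 8.2369 + 3.1329 + 11.7649) = √23.1708, |v| = √(2.69² + (-1.96)² + (-2.52)² + (-1.74)²) = √(7.2361 + 3.8416 + 6.3504 + 3.0276) = √20.4557.
cos θ = (u·v)/(|u||v|) = 16.5649/(√23.1708·√20.4557) ≈ 0.7609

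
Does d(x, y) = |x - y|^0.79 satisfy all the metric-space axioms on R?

Yes. With 0 < p = 0.79 ≤ 1, d(x,y) = |x-y|^0.79 is a metric on R. Non-negativity and symmetry are immediate; |x-y|^0.79 = 0 ⟺ |x-y| = 0 ⟺ x = y. For the triangle inequality, the function t ↦ t^0.79 is subadditive on [0,∞) when p ≤ 1, so |x-z|^0.79 ≤ (|x-y| + |y-z|)^0.79 ≤ |x-y|^0.79 + |y-z|^0.79.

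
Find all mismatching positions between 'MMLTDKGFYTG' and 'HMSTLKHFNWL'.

Differing positions: 1, 3, 5, 7, 9, 10, 11. Hamming distance = 7.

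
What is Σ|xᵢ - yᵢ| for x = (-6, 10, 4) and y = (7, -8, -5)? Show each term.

Σ|x_i - y_i| = |-6 - 7| + |10 - (-8)| + |4 - (-5)| = 13 + 18 + 9 = 40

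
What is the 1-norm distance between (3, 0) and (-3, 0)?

Σ|x_i - y_i| = |3 - (-3)| + |0 - 0| = 6 + 0 = 6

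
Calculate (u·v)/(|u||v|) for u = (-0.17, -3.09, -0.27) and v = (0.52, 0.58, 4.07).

With u = (-0.17, -3.09, -0.27), v = (0.52, 0.58, 4.07):
u·v = (-0.17)·0.52 + (-3.09)·0.58 + (-0.27)·4.07 = (-0.0884) + (-1.7922) + (-1.0989) = -2.9795.
|u| = √((-0.17)² + (-3.09)² + (-0.27)²) = √(0.0289 + 9.5481 + 0.0729) = √9.6499, |v| = √(0.52² + 0.58² + 4.07²) = √(0.2704 + 0.3364 + 16.5649) = √17.1717.
cos θ = (u·v)/(|u||v|) = -2.9795/(√9.6499·√17.1717) ≈ -0.2315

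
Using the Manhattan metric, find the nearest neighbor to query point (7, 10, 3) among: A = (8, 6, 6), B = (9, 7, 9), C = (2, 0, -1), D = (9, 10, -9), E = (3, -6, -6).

Distances: d(A) = 8, d(B) = 11, d(C) = 19, d(D) = 14, d(E) = 29. Nearest: A = (8, 6, 6) with distance 8.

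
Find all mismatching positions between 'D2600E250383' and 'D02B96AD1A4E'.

Differing positions: 2, 3, 4, 5, 6, 7, 8, 9, 10, 11, 12. Hamming distance = 11.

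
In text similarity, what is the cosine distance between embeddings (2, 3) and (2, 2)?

With u = (2, 3), v = (2, 2):
u·v = 2·2 + 3·2 = 4 + 6 = 10.
|u| = √(2² + 3²) = √13, |v| = √(2² + 2²) = √8, so |u||v| = √(13·8) = √104.
cos θ = (u·v)/(|u||v|) = 10/√104 ≈ 0.9806
Cosine distance = 1 - cos θ ≈ 1 - 0.9806 = 0.0194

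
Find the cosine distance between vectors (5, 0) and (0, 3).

With u = (5, 0), v = (0, 3):
u·v = 5·0 + 0·3 = 0 + 0 = 0.
|u| = √(5² + 0²) = √25, |v| = √(0² + 3²) = √9, so |u||v| = √(25·9) = √225 = 15.
cos θ = (u·v)/(|u||v|) = 0/15 = 0
Cosine distance = 1 - cos θ = 1 - 0 = 1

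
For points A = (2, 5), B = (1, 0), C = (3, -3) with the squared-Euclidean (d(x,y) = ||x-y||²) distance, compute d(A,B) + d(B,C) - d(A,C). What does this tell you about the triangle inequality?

d(A,B) = 1² + 5² = 26, d(B,C) = 2² + 3² = 13, d(A,C) = 1² + 8² = 65.
d(A,B) + d(B,C) - d(A,C) = 26 + 13 - 65 = 39 - 65 = -26. This is < 0, so the triangle inequality FAILS for these points (squared-Euclidean is not a metric).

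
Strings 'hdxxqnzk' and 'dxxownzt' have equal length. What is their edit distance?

Let D[i][j] be the edit distance between the first i characters of 'hdxxqnzk' and the first j characters of 'dxxownzt', with D[i][0] = i, D[0][j] = j, and D[i][j] = D[i-1][j-1] if the characters match, else 1 + min(D[i-1][j], D[i][j-1], D[i-1][j-1]). Filling the table (rows: prefixes of 'hdxxqnzk', columns: prefixes of 'dxxownzt'):
     ε  d  x  x  o  w  n  z  t
  ε  0  1  2  3  4  5  6  7  8
  h  1  1  2  3  4  5  6  7  8
  d  2  1  2  3  4  5  6  7  8
  x  3  2  1  2  3  4  5  6  7
  x  4  3  2  1  2  3  4  5  6
  q  5  4  3  2  2  3  4  5  6
  n  6  5  4  3  3  3  3  4  5
  z  7  6  5  4  4  4  4  3  4
  k  8  7  6  5  5  5  5  4  4
The bottom-right entry gives D[8][8] = 4, so no sequence of fewer than 4 edits works. Backtracking through the table gives one optimal edit sequence (4 edits):
  hdxxqnzk → dxxqnzk (del h @1)
  dxxqnzk → dxxoqnzk (ins o @4)
  dxxoqnzk → dxxownzk (sub q→w @5)
  dxxownzk → dxxownzt (sub k→t @8)
Edit distance = 4.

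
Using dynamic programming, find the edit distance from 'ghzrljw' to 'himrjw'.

Let D[i][j] be the edit distance between the first i characters of 'ghzrljw' and the first j characters of 'himrjw', with D[i][0] = i, D[0][j] = j, and D[i][j] = D[i-1][j-1] if the characters match, else 1 + min(D[i-1][j], D[i][j-1], D[i-1][j-1]). Filling the table (rows: prefixes of 'ghzrljw', columns: prefixes of 'himrjw'):
     ε  h  i  m  r  j  w
  ε  0  1  2  3  4  5  6
  g  1  1  2  3  4  5  6
  h  2  1  2  3  4  5  6
  z  3  2  2  3  4  5  6
  r  4  3  3  3  3  4  5
  l  5  4  4  4  4  4  5
  j  6  5  5  5  5  4  5
  w  7  6  6  6  6  5  4
The bottom-right entry gives D[7][6] = 4, so no sequence of fewer than 4 edits works. Backtracking through the table gives one optimal edit sequence (4 edits):
  ghzrljw → hzrljw (del g @1)
  hzrljw → hirljw (sub z→i @2)
  hirljw → himljw (sub r→m @3)
  himljw → himrjw (sub l→r @4)
Edit distance = 4.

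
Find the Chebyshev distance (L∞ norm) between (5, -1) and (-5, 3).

max(|x_i - y_i|) = max(|5 - (-5)|, |-1 - 3|) = max(10, 4) = 10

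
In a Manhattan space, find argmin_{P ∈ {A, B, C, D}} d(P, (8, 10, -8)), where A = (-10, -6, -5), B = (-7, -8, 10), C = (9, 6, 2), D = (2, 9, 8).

Distances: d(A) = 37, d(B) = 51, d(C) = 15, d(D) = 23. Nearest: C = (9, 6, 2) with distance 15.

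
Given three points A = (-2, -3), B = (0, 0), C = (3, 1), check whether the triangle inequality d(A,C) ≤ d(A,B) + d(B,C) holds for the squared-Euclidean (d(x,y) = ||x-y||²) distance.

d(A,B) = 2² + 3² = 13, d(B,C) = 3² + 1² = 10, d(A,C) = 5² + 4² = 41.
d(A,C) = 41 > 13 + 10 = 23. Triangle inequality is VIOLATED. (Squared-Euclidean is not a metric — this is a counterexample.)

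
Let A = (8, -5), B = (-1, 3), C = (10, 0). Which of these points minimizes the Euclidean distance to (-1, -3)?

Distances: d(A) ≈ 9.2195, d(B) = 6, d(C) ≈ 11.4018. Nearest: B = (-1, 3) with distance 6.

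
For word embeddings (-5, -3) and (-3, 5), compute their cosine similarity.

With u = (-5, -3), v = (-3, 5):
u·v = (-5)·(-3) + (-3)·5 = 15 + (-15) = 0.
|u| = √((-5)² + (-3)²) = √34, |v| = √((-3)² + 5²) = √34, so |u||v| = √(34·34) = √1156 = 34.
cos θ = (u·v)/(|u||v|) = 0/34 = 0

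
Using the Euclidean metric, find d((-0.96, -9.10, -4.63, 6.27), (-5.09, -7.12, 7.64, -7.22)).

√(Σ(x_i - y_i)²) = √((-0.96 - (-5.09))² + (-9.1 - (-7.12))² + (-4.63 - 7.64)² + (6.27 - (-7.22))²)
= √(4.13² + (-1.98)² + (-12.27)² + 13.49²) = √(17.0569 + 3.9204 + 150.5529 + 181.9801) = √353.5103 ≈ 18.8019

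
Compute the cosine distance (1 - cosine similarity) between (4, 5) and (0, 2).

With u = (4, 5), v = (0, 2):
u·v = 4·0 + 5·2 = 0 + 10 = 10.
|u| = √(4² + 5²) = √41, |v| = √(0² + 2²) = √4, so |u||v| = √(41·4) = √164.
cos θ = (u·v)/(|u||v|) = 10/√164 ≈ 0.7809
Cosine distance = 1 - cos θ ≈ 1 - 0.7809 = 0.2191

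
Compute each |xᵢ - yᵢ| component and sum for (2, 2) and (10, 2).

Σ|x_i - y_i| = |2 - 10| + |2 - 2| = 8 + 0 = 8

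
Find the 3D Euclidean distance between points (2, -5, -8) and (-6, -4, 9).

√(Σ(x_i - y_i)²) = √((2 - (-6))² + (-5 - (-4))² + (-8 - 9)²)
= √(8² + (-1)² + (-17)²) = √(64 + 1 + 289) = √354 ≈ 18.8149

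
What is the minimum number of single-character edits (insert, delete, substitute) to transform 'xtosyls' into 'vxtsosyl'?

Let D[i][j] be the edit distance between the first i characters of 'xtosyls' and the first j characters of 'vxtsosyl', with D[i][0] = i, D[0][j] = j, and D[i][j] = D[i-1][j-1] if the characters match, else 1 + min(D[i-1][j], D[i][j-1], D[i-1][j-1]). Filling the table (rows: prefixes of 'xtosyls', columns: prefixes of 'vxtsosyl'):
     ε  v  x  t  s  o  s  y  l
  ε  0  1  2  3  4  5  6  7  8
  x  1  1  1  2  3  4  5  6  7
  t  2  2  2  1  2  3  4  5  6
  o  3  3  3  2  2  2  3  4  5
  s  4  4  4  3  2  3  2  3  4
  y  5  5  5  4  3  3  3  2  3
  l  6  6  6  5  4  4  4  3  2
  s  7  7  7  6  5  5  4  4  3
The bottom-right entry gives D[7][8] = 3, so no sequence of fewer than 3 edits works. Backtracking through the table gives one optimal edit sequence (3 edits):
  xtosyls → vxtosyls (ins v @1)
  vxtosyls → vxtsosyls (ins s @4)
  vxtsosyls → vxtsosyl (del s @9)
Edit distance = 3.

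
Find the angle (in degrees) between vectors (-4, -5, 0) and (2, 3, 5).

With u = (-4, -5, 0), v = (2, 3, 5):
u·v = (-4)·2 + (-5)·3 + 0·5 = (-8) + (-15) + 0 = -23.
|u| = √((-4)² + (-5)² + 0²) = √41, |v| = √(2² + 3² + 5²) = √38, so |u||v| = √(41·38) = √1558.
cos θ = (u·v)/(|u||v|) = -23/√1558 ≈ -0.582699
θ = arccos(-0.582699) ≈ 125.64°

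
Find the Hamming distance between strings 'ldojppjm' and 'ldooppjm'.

Differing positions: 4. Hamming distance = 1.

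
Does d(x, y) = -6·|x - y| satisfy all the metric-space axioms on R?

No. With c = -6 < 0, d fails non-negativity: d(7, 15) = -6·|7 - 15| = -6·8 = -48 < 0.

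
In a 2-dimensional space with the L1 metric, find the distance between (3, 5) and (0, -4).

Σ|x_i - y_i| = |3 - 0| + |5 - (-4)| = 3 + 9 = 12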